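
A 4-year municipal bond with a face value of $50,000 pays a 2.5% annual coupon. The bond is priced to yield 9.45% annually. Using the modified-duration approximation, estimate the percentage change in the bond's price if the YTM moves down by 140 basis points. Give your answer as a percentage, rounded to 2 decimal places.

+4.90%

Periodic yield y = 0.0945. Modified duration first:
  t   CF        PV=CF/(1+0.0945)^t    t·PV
  1     1,250.00     1,142.0740     1,142.0740
  2     1,250.00     1,043.4664     2,086.9329
  3     1,250.00       953.3727     2,860.1181
  4    51,250.00    35,713.3678   142,853.4711
  Σ                 38,852.2809   148,942.5961
P = 38,852.2809; D_Mac = 3.83356 yrs; D_mod = 3.83356/(1+0.0945) = 3.50257 yrs.
ΔP/P ≈ -D_mod · Δy = -3.50257 × (-0.014) = +0.049036 = +4.9036%.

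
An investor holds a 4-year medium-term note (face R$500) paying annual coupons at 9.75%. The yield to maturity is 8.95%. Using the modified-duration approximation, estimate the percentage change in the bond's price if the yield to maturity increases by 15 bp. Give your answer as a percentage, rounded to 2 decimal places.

-0.48%

Periodic yield y = 0.0895. Modified duration first:
  t   CF        PV=CF/(1+0.0895)^t    t·PV
  1        48.75        44.7453        44.7453
  2        48.75        41.0696        82.1391
  3        48.75        37.6958       113.0874
  4       548.75       389.4625     1,557.8498
  Σ                    512.9731     1,797.8216
P = 512.9731; D_Mac = 3.50471 yrs; D_mod = 3.50471/(1+0.0895) = 3.21681 yrs.
ΔP/P ≈ -D_mod · Δy = -3.21681 × (+0.0015) = -0.004825 = -0.4825%.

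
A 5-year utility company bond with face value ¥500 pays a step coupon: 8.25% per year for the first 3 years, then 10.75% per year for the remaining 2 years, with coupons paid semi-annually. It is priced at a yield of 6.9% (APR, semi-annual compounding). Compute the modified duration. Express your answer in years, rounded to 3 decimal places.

4.081 years

Periodic yield y = 0.0345. First find Macaulay duration:
  t   CF        PV=CF/(1+0.0345)^t    t·PV
  1       20.625        19.9372        19.9372
  2       20.625        19.2723        38.5445
  3       20.625        18.6296        55.8887
  4       20.625        18.0083        72.0331
  5       20.625        17.4077        87.0385
  6       20.625        16.8272       100.9630
  7       26.875        21.1951       148.3655
  8       26.875        20.4882       163.9059
  9       26.875        19.8050       178.2447
  10     526.875       375.3208     3,753.2081
  Σ                    546.8912     4,618.1291
P = 546.8912; Macaulay duration = 4,618.1291 / 546.8912 = 8.44433 half-year periods = 4.22216 years.
Modified duration = D_Mac / (1 + y) = 4.22216 / 1.0345 = 4.08136 years.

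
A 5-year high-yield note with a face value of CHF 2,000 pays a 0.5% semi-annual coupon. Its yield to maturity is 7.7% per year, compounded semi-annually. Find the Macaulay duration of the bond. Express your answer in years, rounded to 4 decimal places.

4.9304 years

Periodic yield y = 0.0385. Discount each cash flow and weight by its period:
  t   CF        PV=CF/(1+0.0385)^t    t·PV
  1         5.00         4.8146         4.8146
  2         5.00         4.6361         9.2723
  3         5.00         4.4643        13.3928
  4         5.00         4.2988        17.1951
  5         5.00         4.1394        20.6970
  6         5.00         3.9859        23.9157
  7         5.00         3.8382        26.8672
  8         5.00         3.6959        29.5670
  9         5.00         3.5589        32.0298
  10    2,005.00     1,374.1982    13,741.9818
  Σ                  1,411.6303    13,919.7333
Price P = Σ PV = 1,411.6303.
Macaulay duration = Σ(t·PV) / P = 13,919.7333 / 1,411.6303 = 9.86075 half-year periods.
In years: 9.86075 / 2 = 4.93038 years.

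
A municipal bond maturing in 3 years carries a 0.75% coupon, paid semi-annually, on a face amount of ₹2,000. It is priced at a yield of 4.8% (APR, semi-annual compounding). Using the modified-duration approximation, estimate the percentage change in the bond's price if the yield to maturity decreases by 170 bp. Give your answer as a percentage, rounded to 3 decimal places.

Periodic yield y = 0.024. Modified duration first:
  t   CF        PV=CF/(1+0.024)^t    t·PV
  1         7.50         7.3242         7.3242
  2         7.50         7.1526        14.3051
  3         7.50         6.9849        20.9548
  4         7.50         6.8212        27.2848
  5         7.50         6.6613        33.3067
  6     2,007.50     1,741.2287    10,447.3721
  Σ                  1,776.1729    10,550.5478
P = 1,776.1729; D_Mac = 5.94005 half-year periods = 2.97002 yrs; D_mod = 2.97002/(1+0.024) = 2.90041 yrs.
ΔP/P ≈ -D_mod · Δy = -2.90041 × (-0.017) = +0.049307 = +4.9307%.

+4.931%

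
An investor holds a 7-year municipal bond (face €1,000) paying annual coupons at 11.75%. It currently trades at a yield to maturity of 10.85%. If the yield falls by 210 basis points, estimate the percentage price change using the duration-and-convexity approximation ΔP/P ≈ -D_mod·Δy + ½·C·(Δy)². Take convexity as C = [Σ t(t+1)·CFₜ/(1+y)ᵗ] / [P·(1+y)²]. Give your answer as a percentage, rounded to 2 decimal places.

With y = 0.1085:
  t   CF        PV=CF/(1+0.1085)^t    t·PV        t(t+1)·PV
  1       117.50       105.9991       105.9991         211.9982
  2       117.50        95.6239       191.2478         573.7434
  3       117.50        86.2642       258.7927       1,035.1708
  4       117.50        77.8207       311.2828       1,556.4138
  5       117.50        70.2036       351.0180       2,106.1080
  6       117.50        63.3321       379.9924       2,659.9469
  7     1,117.50       543.3725     3,803.6075      30,428.8596
  Σ                  1,042.6161     5,401.9402      38,572.2408
P = 1,042.6161; D_Mac = 5.18114 yrs; D_mod = 4.67401 yrs; C = 30.10780.
Duration effect: -4.67401 × (-0.021) = +0.098154
Convexity effect: 0.5 × 30.10780 × (-0.021)² = +0.0066388
ΔP/P ≈ +0.098154 + 0.0066388 = +0.104793 = +10.4793%.

+10.48%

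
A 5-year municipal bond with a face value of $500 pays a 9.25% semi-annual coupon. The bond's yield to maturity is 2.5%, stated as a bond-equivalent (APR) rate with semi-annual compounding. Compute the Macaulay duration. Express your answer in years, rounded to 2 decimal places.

Periodic yield y = 0.0125. Discount each cash flow and weight by its period:
  t   CF        PV=CF/(1+0.0125)^t    t·PV
  1       23.125        22.8395        22.8395
  2       23.125        22.5575        45.1151
  3       23.125        22.2790        66.8371
  4       23.125        22.0040        88.0160
  5       23.125        21.7323       108.6617
  6       23.125        21.4640       128.7843
  7       23.125        21.1991       148.3934
  8       23.125        20.9373       167.4987
  9       23.125        20.6789       186.1097
  10     523.125       462.0140     4,620.1402
  Σ                    657.7057     5,582.3957
Price P = Σ PV = 657.7057.
Macaulay duration = Σ(t·PV) / P = 5,582.3957 / 657.7057 = 8.48768 half-year periods.
In years: 8.48768 / 2 = 4.24384 years.

4.24 years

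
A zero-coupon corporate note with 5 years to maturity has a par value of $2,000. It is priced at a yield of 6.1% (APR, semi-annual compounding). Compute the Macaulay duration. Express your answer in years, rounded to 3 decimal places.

5.000 years

A zero-coupon bond has a single cash flow at maturity, so its Macaulay duration equals its maturity: 5 years.
(Equivalently: 10 semi-annual periods ÷ 2 = 5 years.)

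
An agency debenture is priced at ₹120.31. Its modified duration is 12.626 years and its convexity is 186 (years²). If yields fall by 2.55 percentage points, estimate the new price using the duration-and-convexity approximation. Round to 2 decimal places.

Duration effect: -D_mod·Δy = -12.626 × (-0.0255) = +0.321963
Convexity effect: ½·C·(Δy)² = 0.5 × 186 × (-0.0255)² = +0.06047325
ΔP/P ≈ +0.321963 + 0.06047325 = +0.38243625
New price ≈ 120.31 × (1 + 0.38243625) = 166.3209052375.

₹166.32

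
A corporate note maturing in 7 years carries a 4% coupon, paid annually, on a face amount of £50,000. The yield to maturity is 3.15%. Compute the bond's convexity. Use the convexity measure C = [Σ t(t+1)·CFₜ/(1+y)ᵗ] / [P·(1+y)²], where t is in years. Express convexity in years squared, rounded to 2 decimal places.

45.31

With y = 0.0315:
  t   CF        PV=CF/(1+0.0315)^t    t·PV        t(t+1)·PV
  1     2,000.00     1,938.9239     1,938.9239       3,877.8478
  2     2,000.00     1,879.7129     3,759.4259      11,278.2776
  3     2,000.00     1,822.3102     5,466.9305      21,867.7220
  4     2,000.00     1,766.6604     7,066.6415      35,333.2074
  5     2,000.00     1,712.7100     8,563.5500      51,381.3001
  6     2,000.00     1,660.4072     9,962.4431      69,737.1014
  7    52,000.00    41,852.2410   292,965.6870   2,343,725.4960
  Σ                 52,632.9656   329,723.6018   2,537,200.9523
P = 52,632.9656.
Convexity = Σ t(t+1)·PV / [P·(1+y)²] = 2,537,200.9523 / (52,632.9656 × 1.063992) = 45.30630.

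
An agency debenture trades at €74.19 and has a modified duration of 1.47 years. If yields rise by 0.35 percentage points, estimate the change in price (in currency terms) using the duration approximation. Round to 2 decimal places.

Duration approximation: ΔP/P ≈ -D_mod · Δy = -1.47 × (+0.0035) = -0.005145.
ΔP ≈ 74.19 × (-0.005145) = -0.38170755.

-€0.38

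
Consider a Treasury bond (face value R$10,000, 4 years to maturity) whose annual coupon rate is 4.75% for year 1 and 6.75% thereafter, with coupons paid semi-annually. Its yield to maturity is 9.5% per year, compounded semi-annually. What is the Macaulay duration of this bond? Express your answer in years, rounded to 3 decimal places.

Periodic yield y = 0.0475. Discount each cash flow and weight by its period:
  t   CF        PV=CF/(1+0.0475)^t    t·PV
  1       237.50       226.7303       226.7303
  2       237.50       216.4490       432.8980
  3       337.50       293.6376       880.9128
  4       337.50       280.3223     1,121.2892
  5       337.50       267.6108     1,338.0539
  6       337.50       255.4757     1,532.8542
  7       337.50       243.8909     1,707.2361
  8    10,337.50     7,131.5391    57,052.3130
  Σ                  8,915.6557    64,292.2876
Price P = Σ PV = 8,915.6557.
Macaulay duration = Σ(t·PV) / P = 64,292.2876 / 8,915.6557 = 7.21117 half-year periods.
In years: 7.21117 / 2 = 3.60558 years.

3.606 years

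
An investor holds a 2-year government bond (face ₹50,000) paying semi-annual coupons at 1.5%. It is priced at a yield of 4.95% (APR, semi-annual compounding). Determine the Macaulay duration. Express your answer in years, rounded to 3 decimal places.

Periodic yield y = 0.02475. Discount each cash flow and weight by its period:
  t   CF        PV=CF/(1+0.02475)^t    t·PV
  1       375.00       365.9429       365.9429
  2       375.00       357.1046       714.2091
  3       375.00       348.4797     1,045.4391
  4    50,375.00    45,681.8151   182,727.2602
  Σ                 46,753.3422   184,852.8514
Price P = Σ PV = 46,753.3422.
Macaulay duration = Σ(t·PV) / P = 184,852.8514 / 46,753.3422 = 3.95379 half-year periods.
In years: 3.95379 / 2 = 1.97689 years.

1.977 years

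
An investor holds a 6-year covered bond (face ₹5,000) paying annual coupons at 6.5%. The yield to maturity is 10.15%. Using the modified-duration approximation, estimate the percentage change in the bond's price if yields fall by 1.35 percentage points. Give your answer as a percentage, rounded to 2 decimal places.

Periodic yield y = 0.1015. Modified duration first:
  t   CF        PV=CF/(1+0.1015)^t    t·PV
  1       325.00       295.0522       295.0522
  2       325.00       267.8640       535.7280
  3       325.00       243.1811       729.5434
  4       325.00       220.7727       883.0908
  5       325.00       200.4291     1,002.1457
  6     5,325.00     2,981.3475    17,888.0852
  Σ                  4,208.6467    21,333.6452
P = 4,208.6467; D_Mac = 5.06900 yrs; D_mod = 5.06900/(1+0.1015) = 4.60191 yrs.
ΔP/P ≈ -D_mod · Δy = -4.60191 × (-0.0135) = +0.062126 = +6.2126%.

+6.21%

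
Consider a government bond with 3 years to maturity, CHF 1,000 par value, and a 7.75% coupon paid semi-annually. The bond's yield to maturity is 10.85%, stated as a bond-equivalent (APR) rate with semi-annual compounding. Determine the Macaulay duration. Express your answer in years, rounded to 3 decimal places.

Periodic yield y = 0.05425. Discount each cash flow and weight by its period:
  t   CF        PV=CF/(1+0.05425)^t    t·PV
  1        38.75        36.7560        36.7560
  2        38.75        34.8646        69.7292
  3        38.75        33.0705        99.2115
  4        38.75        31.3688       125.4750
  5        38.75        29.7546       148.7728
  6     1,038.75       756.5705     4,539.4227
  Σ                    922.3849     5,019.3673
Price P = Σ PV = 922.3849.
Macaulay duration = Σ(t·PV) / P = 5,019.3673 / 922.3849 = 5.44173 half-year periods.
In years: 5.44173 / 2 = 2.72086 years.

2.721 years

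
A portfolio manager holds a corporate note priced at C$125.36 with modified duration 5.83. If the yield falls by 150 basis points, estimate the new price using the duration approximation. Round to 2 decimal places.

Duration approximation: ΔP/P ≈ -D_mod · Δy = -5.83 × (-0.015) = +0.087450.
New price ≈ 125.36 × (1 + 0.087450) = 136.322732.

C$136.32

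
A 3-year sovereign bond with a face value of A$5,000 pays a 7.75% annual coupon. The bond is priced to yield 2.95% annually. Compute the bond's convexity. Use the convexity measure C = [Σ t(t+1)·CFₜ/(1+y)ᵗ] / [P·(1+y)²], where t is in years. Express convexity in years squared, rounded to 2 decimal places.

10.33

With y = 0.0295:
  t   CF        PV=CF/(1+0.0295)^t    t·PV        t(t+1)·PV
  1       387.50       376.3963       376.3963         752.7926
  2       387.50       365.6108       731.2216       2,193.6647
  3     5,387.50     4,937.5128    14,812.5383      59,250.1530
  Σ                  5,679.5199    15,920.1561      62,196.6104
P = 5,679.5199.
Convexity = Σ t(t+1)·PV / [P·(1+y)²] = 62,196.6104 / (5,679.5199 × 1.059870) = 10.33243.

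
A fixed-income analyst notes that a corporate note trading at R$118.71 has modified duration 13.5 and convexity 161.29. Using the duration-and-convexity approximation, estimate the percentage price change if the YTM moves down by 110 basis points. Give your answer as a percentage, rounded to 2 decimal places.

+15.83%

Duration effect: -D_mod·Δy = -13.5 × (-0.011) = +0.148500
Convexity effect: ½·C·(Δy)² = 0.5 × 161.29 × (-0.011)² = +0.009758045
ΔP/P ≈ +0.148500 + 0.009758045 = +0.158258045
= +15.8258045%.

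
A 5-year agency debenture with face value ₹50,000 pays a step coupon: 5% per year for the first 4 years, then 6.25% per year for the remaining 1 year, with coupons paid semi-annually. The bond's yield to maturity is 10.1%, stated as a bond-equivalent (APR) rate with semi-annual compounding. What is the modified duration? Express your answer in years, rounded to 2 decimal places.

4.20 years

Periodic yield y = 0.0505. First find Macaulay duration:
  t   CF        PV=CF/(1+0.0505)^t    t·PV
  1     1,250.00     1,189.9096     1,189.9096
  2     1,250.00     1,132.7078     2,265.4156
  3     1,250.00     1,078.2559     3,234.7677
  4     1,250.00     1,026.4216     4,105.6864
  5     1,250.00       977.0791     4,885.3956
  6     1,250.00       930.1086     5,580.6518
  7     1,250.00       885.3961     6,197.7729
  8     1,250.00       842.8331     6,742.6644
  9     1,562.50     1,002.8951     9,026.0560
  10   51,562.50    31,504.5585   315,045.5854
  Σ                 40,570.1655   358,273.9054
P = 40,570.1655; Macaulay duration = 358,273.9054 / 40,570.1655 = 8.83097 half-year periods = 4.41548 years.
Modified duration = D_Mac / (1 + y) = 4.41548 / 1.0505 = 4.20322 years.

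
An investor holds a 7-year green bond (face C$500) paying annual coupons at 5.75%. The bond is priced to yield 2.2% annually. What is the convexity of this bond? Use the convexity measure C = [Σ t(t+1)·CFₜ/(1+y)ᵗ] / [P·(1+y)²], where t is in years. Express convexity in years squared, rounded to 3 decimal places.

With y = 0.022:
  t   CF        PV=CF/(1+0.022)^t    t·PV        t(t+1)·PV
  1        28.75        28.1311        28.1311          56.2622
  2        28.75        27.5256        55.0511         165.1533
  3        28.75        26.9330        80.7991         323.1963
  4        28.75        26.3533       105.4130         527.0651
  5        28.75        25.7860       128.9298         773.5789
  6        28.75        25.2309       151.3853       1,059.6971
  7       528.75       454.0400     3,178.2800      25,426.2397
  Σ                    613.9998     3,727.9894      28,331.1927
P = 613.9998.
Convexity = Σ t(t+1)·PV / [P·(1+y)²] = 28,331.1927 / (613.9998 × 1.044484) = 44.17686.

44.177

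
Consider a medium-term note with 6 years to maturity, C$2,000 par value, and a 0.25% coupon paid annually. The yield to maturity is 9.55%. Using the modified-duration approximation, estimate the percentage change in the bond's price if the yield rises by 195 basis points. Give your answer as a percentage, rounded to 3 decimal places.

Periodic yield y = 0.0955. Modified duration first:
  t   CF        PV=CF/(1+0.0955)^t    t·PV
  1         5.00         4.5641         4.5641
  2         5.00         4.1662         8.3325
  3         5.00         3.8031        11.4092
  4         5.00         3.4715        13.8861
  5         5.00         3.1689        15.8445
  6     2,005.00     1,159.9522     6,959.7131
  Σ                  1,179.1260     7,013.7495
P = 1,179.1260; D_Mac = 5.94826 yrs; D_mod = 5.94826/(1+0.0955) = 5.42972 yrs.
ΔP/P ≈ -D_mod · Δy = -5.42972 × (+0.0195) = -0.105880 = -10.5880%.

-10.588%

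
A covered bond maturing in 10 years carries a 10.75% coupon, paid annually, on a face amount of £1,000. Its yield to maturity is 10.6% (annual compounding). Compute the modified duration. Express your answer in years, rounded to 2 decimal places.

5.97 years

Periodic yield y = 0.106. First find Macaulay duration:
  t   CF        PV=CF/(1+0.106)^t    t·PV
  1       107.50        97.1971        97.1971
  2       107.50        87.8817       175.7633
  3       107.50        79.4590       238.3770
  4       107.50        71.8436       287.3743
  5       107.50        64.9580       324.7901
  6       107.50        58.7324       352.3944
  7       107.50        53.1034       371.7240
  8       107.50        48.0140       384.1116
  9       107.50        43.4123       390.7103
  10    1,107.50       404.3826     4,043.8260
  Σ                  1,008.9840     6,666.2682
P = 1,008.9840; Macaulay duration = 6,666.2682 / 1,008.9840 = 6.60691 years.
Modified duration = D_Mac / (1 + y) = 6.60691 / 1.106 = 5.97370 years.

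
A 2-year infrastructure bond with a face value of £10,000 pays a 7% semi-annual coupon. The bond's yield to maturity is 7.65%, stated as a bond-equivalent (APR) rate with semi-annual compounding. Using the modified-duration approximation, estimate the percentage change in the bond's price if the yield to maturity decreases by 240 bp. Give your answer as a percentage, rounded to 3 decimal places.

Periodic yield y = 0.03825. Modified duration first:
  t   CF        PV=CF/(1+0.03825)^t    t·PV
  1       350.00       337.1057       337.1057
  2       350.00       324.6865       649.3729
  3       350.00       312.7247       938.1742
  4    10,350.00     8,907.0233    35,628.0934
  Σ                  9,881.5402    37,552.7462
P = 9,881.5402; D_Mac = 3.80029 half-year periods = 1.90015 yrs; D_mod = 1.90015/(1+0.03825) = 1.83014 yrs.
ΔP/P ≈ -D_mod · Δy = -1.83014 × (-0.024) = +0.043923 = +4.3923%.

+4.392%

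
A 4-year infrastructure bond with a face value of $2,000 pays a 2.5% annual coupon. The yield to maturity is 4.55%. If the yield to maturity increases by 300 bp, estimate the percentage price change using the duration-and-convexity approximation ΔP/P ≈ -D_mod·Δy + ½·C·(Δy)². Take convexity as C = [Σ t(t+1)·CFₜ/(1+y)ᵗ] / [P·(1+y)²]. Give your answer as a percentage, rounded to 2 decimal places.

-10.26%

With y = 0.0455:
  t   CF        PV=CF/(1+0.0455)^t    t·PV        t(t+1)·PV
  1        50.00        47.8240        47.8240          95.6480
  2        50.00        45.7427        91.4854         274.4563
  3        50.00        43.7520       131.2560         525.0240
  4     2,050.00     1,715.7646     6,863.0585      34,315.2927
  Σ                  1,853.0834     7,133.6240      35,210.4210
P = 1,853.0834; D_Mac = 3.84960 yrs; D_mod = 3.68206 yrs; C = 17.38314.
Duration effect: -3.68206 × (+0.03) = -0.110462
Convexity effect: 0.5 × 17.38314 × (0.03)² = +0.0078224
ΔP/P ≈ -0.110462 + 0.0078224 = -0.102639 = -10.2639%.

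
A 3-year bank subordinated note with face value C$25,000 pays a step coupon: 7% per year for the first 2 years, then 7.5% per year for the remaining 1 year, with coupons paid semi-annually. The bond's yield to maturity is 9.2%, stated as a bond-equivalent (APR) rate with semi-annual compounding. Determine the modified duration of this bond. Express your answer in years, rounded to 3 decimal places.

Periodic yield y = 0.046. First find Macaulay duration:
  t   CF        PV=CF/(1+0.046)^t    t·PV
  1       875.00       836.5201       836.5201
  2       875.00       799.7324     1,599.4648
  3       875.00       764.5625     2,293.6875
  4       875.00       730.9393     2,923.7572
  5       937.50       748.7087     3,743.5433
  6    25,937.50    19,803.3201   118,819.9204
  Σ                 23,683.7830   130,216.8933
P = 23,683.7830; Macaulay duration = 130,216.8933 / 23,683.7830 = 5.49815 half-year periods = 2.74907 years.
Modified duration = D_Mac / (1 + y) = 2.74907 / 1.046 = 2.62818 years.

2.628 years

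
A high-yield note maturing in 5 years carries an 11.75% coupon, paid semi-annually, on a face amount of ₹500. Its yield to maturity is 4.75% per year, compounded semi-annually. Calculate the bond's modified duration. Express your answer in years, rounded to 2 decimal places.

3.98 years

Periodic yield y = 0.02375. First find Macaulay duration:
  t   CF        PV=CF/(1+0.02375)^t    t·PV
  1       29.375        28.6935        28.6935
  2       29.375        28.0279        56.0557
  3       29.375        27.3776        82.1329
  4       29.375        26.7425       106.9701
  5       29.375        26.1221       130.6106
  6       29.375        25.5161       153.0966
  7       29.375        24.9242       174.4691
  8       29.375        24.3459       194.7675
  9       29.375        23.7811       214.0302
  10     529.375       418.6242     4,186.2415
  Σ                    654.1552     5,327.0678
P = 654.1552; Macaulay duration = 5,327.0678 / 654.1552 = 8.14343 half-year periods = 4.07172 years.
Modified duration = D_Mac / (1 + y) = 4.07172 / 1.02375 = 3.97726 years.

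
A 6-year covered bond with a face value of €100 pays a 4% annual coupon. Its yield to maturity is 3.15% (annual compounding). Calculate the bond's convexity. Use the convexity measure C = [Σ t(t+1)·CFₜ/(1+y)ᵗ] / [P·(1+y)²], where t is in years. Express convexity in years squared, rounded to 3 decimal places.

34.813

With y = 0.0315:
  t   CF        PV=CF/(1+0.0315)^t    t·PV        t(t+1)·PV
  1         4.00         3.8778         3.8778           7.7557
  2         4.00         3.7594         7.5189          22.5566
  3         4.00         3.6446        10.9339          43.7354
  4         4.00         3.5333        14.1333          70.6664
  5         4.00         3.4254        17.1271         102.7626
  6       104.00        86.3412       518.0470       3,626.3293
  Σ                    104.5818       571.6380       3,873.8060
P = 104.5818.
Convexity = Σ t(t+1)·PV / [P·(1+y)²] = 3,873.8060 / (104.5818 × 1.063992) = 34.81314.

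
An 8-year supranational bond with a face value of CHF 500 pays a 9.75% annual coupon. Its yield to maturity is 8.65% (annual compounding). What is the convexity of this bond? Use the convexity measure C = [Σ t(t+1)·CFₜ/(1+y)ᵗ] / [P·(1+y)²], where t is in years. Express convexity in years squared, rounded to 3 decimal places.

40.815

With y = 0.0865:
  t   CF        PV=CF/(1+0.0865)^t    t·PV        t(t+1)·PV
  1        48.75        44.8688        44.8688          89.7377
  2        48.75        41.2967        82.5934         247.7801
  3        48.75        38.0089       114.0267         456.1069
  4        48.75        34.9829       139.9316         699.6578
  5        48.75        32.1978       160.9889         965.9335
  6        48.75        29.6344       177.8064       1,244.6451
  7        48.75        27.2751       190.9258       1,527.4061
  8       548.75       282.5769     2,260.6154      20,345.5383
  Σ                    530.8415     3,171.7570      25,576.8055
P = 530.8415.
Convexity = Σ t(t+1)·PV / [P·(1+y)²] = 25,576.8055 / (530.8415 × 1.180482) = 40.81520.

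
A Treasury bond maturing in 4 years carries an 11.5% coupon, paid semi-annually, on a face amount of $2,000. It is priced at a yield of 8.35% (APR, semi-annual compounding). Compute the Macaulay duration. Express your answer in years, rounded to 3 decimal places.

Periodic yield y = 0.04175. Discount each cash flow and weight by its period:
  t   CF        PV=CF/(1+0.04175)^t    t·PV
  1       115.00       110.3912       110.3912
  2       115.00       105.9670       211.9341
  3       115.00       101.7202       305.1607
  4       115.00        97.6436       390.5744
  5       115.00        93.7304       468.6518
  6       115.00        89.9739       539.8437
  7       115.00        86.3681       604.5766
  8     2,115.00     1,524.7628    12,198.1027
  Σ                  2,210.5573    14,829.2351
Price P = Σ PV = 2,210.5573.
Macaulay duration = Σ(t·PV) / P = 14,829.2351 / 2,210.5573 = 6.70837 half-year periods.
In years: 6.70837 / 2 = 3.35418 years.

3.354 years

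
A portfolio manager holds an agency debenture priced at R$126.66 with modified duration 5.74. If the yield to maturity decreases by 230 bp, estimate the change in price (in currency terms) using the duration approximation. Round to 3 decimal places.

+R$16.722

Duration approximation: ΔP/P ≈ -D_mod · Δy = -5.74 × (-0.023) = +0.132020.
ΔP ≈ 126.66 × (+0.132020) = +16.7216532.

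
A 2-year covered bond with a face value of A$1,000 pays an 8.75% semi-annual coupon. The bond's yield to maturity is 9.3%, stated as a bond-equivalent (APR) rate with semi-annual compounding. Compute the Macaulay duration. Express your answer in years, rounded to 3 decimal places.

1.877 years

Periodic yield y = 0.0465. Discount each cash flow and weight by its period:
  t   CF        PV=CF/(1+0.0465)^t    t·PV
  1        43.75        41.8060        41.8060
  2        43.75        39.9484        79.8968
  3        43.75        38.1734       114.5201
  4     1,043.75       870.2410     3,480.9641
  Σ                    990.1688     3,717.1871
Price P = Σ PV = 990.1688.
Macaulay duration = Σ(t·PV) / P = 3,717.1871 / 990.1688 = 3.75409 half-year periods.
In years: 3.75409 / 2 = 1.87705 years.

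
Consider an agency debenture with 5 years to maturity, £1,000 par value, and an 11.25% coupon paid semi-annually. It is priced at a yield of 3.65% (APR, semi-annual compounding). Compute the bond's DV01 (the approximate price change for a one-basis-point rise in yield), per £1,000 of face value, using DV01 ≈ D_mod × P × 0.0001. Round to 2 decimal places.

Periodic yield y = 0.01825.
  t   CF        PV=CF/(1+0.01825)^t    t·PV
  1        56.25        55.2418        55.2418
  2        56.25        54.2517       108.5035
  3        56.25        53.2794       159.8382
  4        56.25        52.3245       209.2979
  5        56.25        51.3867       256.9333
  6        56.25        50.4657       302.7940
  7        56.25        49.5612       346.9282
  8        56.25        48.6729       389.3832
  9        56.25        47.8005       430.2048
  10    1,056.25       881.5004     8,815.0044
  Σ                  1,344.4848    11,074.1293
P = 1,344.4848; D_Mac = 8.23671 half-year periods = 4.11835 yrs; D_mod = 4.04454 yrs.
DV01 ≈ 4.04454 × 1,344.4848 × 0.0001 = 0.543782.

£0.54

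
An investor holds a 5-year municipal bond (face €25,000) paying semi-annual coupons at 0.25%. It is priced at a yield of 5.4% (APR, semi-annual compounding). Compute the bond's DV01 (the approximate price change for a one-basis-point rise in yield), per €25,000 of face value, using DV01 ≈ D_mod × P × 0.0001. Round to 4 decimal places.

€9.3943

Periodic yield y = 0.027.
  t   CF        PV=CF/(1+0.027)^t    t·PV
  1        31.25        30.4284        30.4284
  2        31.25        29.6285        59.2569
  3        31.25        28.8495        86.5486
  4        31.25        28.0911       112.3643
  5        31.25        27.3525       136.7627
  6        31.25        26.6334       159.8007
  7        31.25        25.9332       181.5327
  8        31.25        25.2515       202.0117
  9        31.25        24.5876       221.2883
  10   25,031.25    19,176.8867   191,768.8667
  Σ                 19,423.6425   192,958.8611
P = 19,423.6425; D_Mac = 9.93423 half-year periods = 4.96711 yrs; D_mod = 4.83653 yrs.
DV01 ≈ 4.83653 × 19,423.6425 × 0.0001 = 9.394297.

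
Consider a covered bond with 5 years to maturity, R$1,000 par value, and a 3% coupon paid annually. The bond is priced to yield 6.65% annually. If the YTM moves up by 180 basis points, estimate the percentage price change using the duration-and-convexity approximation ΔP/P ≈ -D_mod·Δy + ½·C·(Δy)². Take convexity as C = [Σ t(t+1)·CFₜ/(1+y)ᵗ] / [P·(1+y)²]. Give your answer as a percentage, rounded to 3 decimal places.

With y = 0.0665:
  t   CF        PV=CF/(1+0.0665)^t    t·PV        t(t+1)·PV
  1        30.00        28.1294        28.1294          56.2588
  2        30.00        26.3754        52.7509         158.2526
  3        30.00        24.7308        74.1925         296.7699
  4        30.00        23.1888        92.7551         463.7755
  5     1,030.00       746.5054     3,732.5268      22,395.1606
  Σ                    848.9298     3,980.3546      23,370.2174
P = 848.9298; D_Mac = 4.68867 yrs; D_mod = 4.39632 yrs; C = 24.20300.
Duration effect: -4.39632 × (+0.018) = -0.079134
Convexity effect: 0.5 × 24.20300 × (0.018)² = +0.0039209
ΔP/P ≈ -0.079134 + 0.0039209 = -0.075213 = -7.5213%.

-7.521%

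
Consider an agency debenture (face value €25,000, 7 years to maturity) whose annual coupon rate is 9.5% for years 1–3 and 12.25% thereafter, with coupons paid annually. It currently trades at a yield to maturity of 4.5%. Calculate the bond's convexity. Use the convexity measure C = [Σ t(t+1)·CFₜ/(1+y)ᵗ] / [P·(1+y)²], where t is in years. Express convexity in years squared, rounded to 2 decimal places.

37.69

With y = 0.045:
  t   CF        PV=CF/(1+0.045)^t    t·PV        t(t+1)·PV
  1     2,375.00     2,272.7273     2,272.7273       4,545.4545
  2     2,375.00     2,174.8586     4,349.7173      13,049.1518
  3     2,375.00     2,081.2044     6,243.6133      24,974.4532
  4     3,062.50     2,568.0941    10,272.3765      51,361.8823
  5     3,062.50     2,457.5063    12,287.5316      73,725.1899
  6     3,062.50     2,351.6807    14,110.0842      98,770.5893
  7    28,062.50    20,621.1236   144,347.8652   1,154,782.9212
  Σ                 34,527.1951   193,883.9153   1,421,209.6423
P = 34,527.1951.
Convexity = Σ t(t+1)·PV / [P·(1+y)²] = 1,421,209.6423 / (34,527.1951 × 1.092025) = 37.69331.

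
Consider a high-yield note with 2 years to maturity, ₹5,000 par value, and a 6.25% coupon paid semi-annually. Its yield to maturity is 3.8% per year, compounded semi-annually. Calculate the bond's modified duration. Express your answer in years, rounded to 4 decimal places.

Periodic yield y = 0.019. First find Macaulay duration:
  t   CF        PV=CF/(1+0.019)^t    t·PV
  1       156.25       153.3366       153.3366
  2       156.25       150.4775       300.9551
  3       156.25       147.6718       443.0153
  4     5,156.25     4,782.3046    19,129.2182
  Σ                  5,233.7905    20,026.5252
P = 5,233.7905; Macaulay duration = 20,026.5252 / 5,233.7905 = 3.82639 half-year periods = 1.91320 years.
Modified duration = D_Mac / (1 + y) = 1.91320 / 1.019 = 1.87752 years.

1.8775 years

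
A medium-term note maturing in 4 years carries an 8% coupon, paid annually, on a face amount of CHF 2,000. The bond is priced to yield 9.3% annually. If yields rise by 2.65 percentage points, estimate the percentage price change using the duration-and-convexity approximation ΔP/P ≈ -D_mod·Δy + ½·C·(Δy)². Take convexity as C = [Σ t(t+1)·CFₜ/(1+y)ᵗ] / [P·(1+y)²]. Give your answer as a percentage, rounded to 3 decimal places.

With y = 0.093:
  t   CF        PV=CF/(1+0.093)^t    t·PV        t(t+1)·PV
  1       160.00       146.3861       146.3861         292.7722
  2       160.00       133.9306       267.8611         803.5833
  3       160.00       122.5348       367.6044       1,470.4178
  4     2,160.00     1,513.4675     6,053.8701      30,269.3503
  Σ                  1,916.3190     6,835.7217      32,836.1235
P = 1,916.3190; D_Mac = 3.56711 yrs; D_mod = 3.26360 yrs; C = 14.34312.
Duration effect: -3.26360 × (+0.0265) = -0.086485
Convexity effect: 0.5 × 14.34312 × (0.0265)² = +0.0050362
ΔP/P ≈ -0.086485 + 0.0050362 = -0.081449 = -8.1449%.

-8.145%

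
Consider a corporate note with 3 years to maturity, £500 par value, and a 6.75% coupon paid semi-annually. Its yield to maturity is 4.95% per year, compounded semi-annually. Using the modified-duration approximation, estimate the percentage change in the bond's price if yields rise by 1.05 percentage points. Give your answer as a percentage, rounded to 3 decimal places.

-2.840%

Periodic yield y = 0.02475. Modified duration first:
  t   CF        PV=CF/(1+0.02475)^t    t·PV
  1       16.875        16.4674        16.4674
  2       16.875        16.0697        32.1394
  3       16.875        15.6816        47.0448
  4       16.875        15.3028        61.2114
  5       16.875        14.9332        74.6662
  6      516.875       446.3525     2,678.1150
  Σ                    524.8073     2,909.6441
P = 524.8073; D_Mac = 5.54421 half-year periods = 2.77211 yrs; D_mod = 2.77211/(1+0.02475) = 2.70515 yrs.
ΔP/P ≈ -D_mod · Δy = -2.70515 × (+0.0105) = -0.028404 = -2.8404%.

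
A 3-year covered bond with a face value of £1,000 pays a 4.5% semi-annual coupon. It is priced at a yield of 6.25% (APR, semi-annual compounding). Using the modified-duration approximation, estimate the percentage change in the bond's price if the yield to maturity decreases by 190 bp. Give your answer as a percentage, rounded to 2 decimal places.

Periodic yield y = 0.03125. Modified duration first:
  t   CF        PV=CF/(1+0.03125)^t    t·PV
  1        22.50        21.8182        21.8182
  2        22.50        21.1570        42.3140
  3        22.50        20.5159        61.5477
  4        22.50        19.8942        79.5768
  5        22.50        19.2914        96.4568
  6     1,022.50       850.1187     5,100.7119
  Σ                    952.7953     5,402.4255
P = 952.7953; D_Mac = 5.67008 half-year periods = 2.83504 yrs; D_mod = 2.83504/(1+0.03125) = 2.74913 yrs.
ΔP/P ≈ -D_mod · Δy = -2.74913 × (-0.019) = +0.052233 = +5.2233%.

+5.22%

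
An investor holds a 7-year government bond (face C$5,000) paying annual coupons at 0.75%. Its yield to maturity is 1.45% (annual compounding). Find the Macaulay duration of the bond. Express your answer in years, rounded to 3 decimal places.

6.841 years

Periodic yield y = 0.0145. Discount each cash flow and weight by its year:
  t   CF        PV=CF/(1+0.0145)^t    t·PV
  1        37.50        36.9640        36.9640
  2        37.50        36.4357        72.8714
  3        37.50        35.9149       107.7448
  4        37.50        35.4016       141.6065
  5        37.50        34.8956       174.4781
  6        37.50        34.3969       206.3812
  7     5,037.50     4,554.6048    31,882.2336
  Σ                  4,768.6136    32,622.2797
Price P = Σ PV = 4,768.6136.
Macaulay duration = Σ(t·PV) / P = 32,622.2797 / 4,768.6136 = 6.84104 years.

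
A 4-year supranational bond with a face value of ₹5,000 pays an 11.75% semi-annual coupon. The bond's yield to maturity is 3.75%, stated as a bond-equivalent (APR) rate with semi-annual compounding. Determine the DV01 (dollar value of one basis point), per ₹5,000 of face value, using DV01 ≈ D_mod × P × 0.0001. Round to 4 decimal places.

₹2.1596

Periodic yield y = 0.01875.
  t   CF        PV=CF/(1+0.01875)^t    t·PV
  1       293.75       288.3436       288.3436
  2       293.75       283.0366       566.0732
  3       293.75       277.8274       833.4821
  4       293.75       272.7140     1,090.8559
  5       293.75       267.6947     1,338.4735
  6       293.75       262.7678     1,576.6068
  7       293.75       257.9316     1,805.5211
  8     5,293.75     4,562.7057    36,501.6453
  Σ                  6,473.0213    44,001.0014
P = 6,473.0213; D_Mac = 6.79760 half-year periods = 3.39880 yrs; D_mod = 3.33624 yrs.
DV01 ≈ 3.33624 × 6,473.0213 × 0.0001 = 2.159558.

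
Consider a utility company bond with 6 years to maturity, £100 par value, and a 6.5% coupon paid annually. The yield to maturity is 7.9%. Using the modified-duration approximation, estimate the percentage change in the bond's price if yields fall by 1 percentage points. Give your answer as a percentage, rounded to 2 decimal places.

Periodic yield y = 0.079. Modified duration first:
  t   CF        PV=CF/(1+0.079)^t    t·PV
  1         6.50         6.0241         6.0241
  2         6.50         5.5830        11.1661
  3         6.50         5.1743        15.5228
  4         6.50         4.7954        19.1817
  5         6.50         4.4443        22.2216
  6       106.50        67.4871       404.9228
  Σ                     93.5083       479.0391
P = 93.5083; D_Mac = 5.12296 yrs; D_mod = 5.12296/(1+0.079) = 4.74788 yrs.
ΔP/P ≈ -D_mod · Δy = -4.74788 × (-0.01) = +0.047479 = +4.7479%.

+4.75%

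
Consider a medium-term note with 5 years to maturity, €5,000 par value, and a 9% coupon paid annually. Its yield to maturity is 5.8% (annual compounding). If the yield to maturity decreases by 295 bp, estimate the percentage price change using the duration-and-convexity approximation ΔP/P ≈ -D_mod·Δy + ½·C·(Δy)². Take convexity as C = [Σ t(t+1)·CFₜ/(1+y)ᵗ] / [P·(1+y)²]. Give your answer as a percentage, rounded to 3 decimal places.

With y = 0.058:
  t   CF        PV=CF/(1+0.058)^t    t·PV        t(t+1)·PV
  1       450.00       425.3308       425.3308         850.6616
  2       450.00       402.0140       804.0280       2,412.0840
  3       450.00       379.9754     1,139.9263       4,559.7051
  4       450.00       359.1450     1,436.5801       7,182.9003
  5     5,450.00     4,111.1958    20,555.9791     123,335.8748
  Σ                  5,677.6611    24,361.8443     138,341.2258
P = 5,677.6611; D_Mac = 4.29082 yrs; D_mod = 4.05560 yrs; C = 21.76761.
Duration effect: -4.05560 × (-0.0295) = +0.119640
Convexity effect: 0.5 × 21.76761 × (-0.0295)² = +0.0094716
ΔP/P ≈ +0.119640 + 0.0094716 = +0.129112 = +12.9112%.

+12.911%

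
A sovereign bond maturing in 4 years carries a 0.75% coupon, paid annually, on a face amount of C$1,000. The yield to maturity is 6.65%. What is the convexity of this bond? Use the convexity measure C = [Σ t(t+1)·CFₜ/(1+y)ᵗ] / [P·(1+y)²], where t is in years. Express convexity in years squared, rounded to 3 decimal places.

17.288

With y = 0.0665:
  t   CF        PV=CF/(1+0.0665)^t    t·PV        t(t+1)·PV
  1         7.50         7.0323         7.0323          14.0647
  2         7.50         6.5939        13.1877          39.5631
  3         7.50         6.1827        18.5481          74.1925
  4     1,007.50       778.7564     3,115.0255      15,575.1275
  Σ                    798.5653     3,153.7937      15,702.9479
P = 798.5653.
Convexity = Σ t(t+1)·PV / [P·(1+y)²] = 15,702.9479 / (798.5653 × 1.137422) = 17.28817.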